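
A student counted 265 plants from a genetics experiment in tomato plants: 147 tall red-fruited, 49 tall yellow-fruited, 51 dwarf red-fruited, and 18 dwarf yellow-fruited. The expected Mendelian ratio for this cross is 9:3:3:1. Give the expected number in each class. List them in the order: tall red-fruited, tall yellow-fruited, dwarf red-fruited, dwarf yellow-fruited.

The 9:3:3:1 ratio has 16 parts, so with N = 265 the expected counts are:
  tall red-fruited: 265 × 9/16 = 149.0625
  tall yellow-fruited: 265 × 3/16 = 49.6875
  dwarf red-fruited: 265 × 3/16 = 49.6875
  dwarf yellow-fruited: 265 × 1/16 = 16.5625

149.0625, 49.6875, 49.6875, 16.5625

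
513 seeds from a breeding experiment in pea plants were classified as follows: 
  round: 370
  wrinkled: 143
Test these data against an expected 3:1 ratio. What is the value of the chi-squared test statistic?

Under the 3:1 hypothesis (Σ ratio = 4, N = 513):
  round: 513 × 3/4 = 384.75
  wrinkled: 513 × 1/4 = 128.25
χ² = Σ (O − E)² / E
  round: (370 − 384.75)² / 384.75 = 0.5655
  wrinkled: (143 − 128.25)² / 128.25 = 1.6964
χ² = 0.5655 + 1.6964 = 2.2619 ≈ 2.262

2.262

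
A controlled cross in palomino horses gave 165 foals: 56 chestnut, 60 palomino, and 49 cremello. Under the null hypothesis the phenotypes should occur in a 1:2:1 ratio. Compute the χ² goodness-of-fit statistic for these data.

Under the 1:2:1 hypothesis (Σ ratio = 4, N = 165):
  chestnut: 165 × 1/4 = 41.25
  palomino: 165 × 2/4 = 82.5
  cremello: 165 × 1/4 = 41.25
χ² = Σ (O − E)² / E
  chestnut: (56 − 41.25)² / 41.25 = 5.2742
  palomino: (60 − 82.5)² / 82.5 = 6.1364
  cremello: (49 − 41.25)² / 41.25 = 1.4561
χ² = 5.2742 + 6.1364 + 1.4561 = 12.8667 ≈ 12.867

12.867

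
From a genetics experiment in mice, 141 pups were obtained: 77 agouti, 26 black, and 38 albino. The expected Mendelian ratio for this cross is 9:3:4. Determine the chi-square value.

0.289

Total ratio parts = 16. Expected numbers out of 141:
  agouti: 141 × 9/16 = 79.3125
  black: 141 × 3/16 = 26.4375
  albino: 141 × 4/16 = 35.25
χ² = Σ (O − E)² / E
  agouti: (77 − 79.3125)² / 79.3125 = 0.0674
  black: (26 − 26.4375)² / 26.4375 = 0.0072
  albino: (38 − 35.25)² / 35.25 = 0.2145
χ² = 0.0674 + 0.0072 + 0.2145 = 0.2891 ≈ 0.289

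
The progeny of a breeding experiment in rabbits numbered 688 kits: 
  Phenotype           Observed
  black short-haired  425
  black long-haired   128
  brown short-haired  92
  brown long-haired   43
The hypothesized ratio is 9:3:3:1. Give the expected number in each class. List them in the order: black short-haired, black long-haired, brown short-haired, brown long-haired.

Expected counts for N = 688 under a 9:3:3:1 ratio (total parts = 16):
  black short-haired: 688 × 9/16 = 387
  black long-haired: 688 × 3/16 = 129
  brown short-haired: 688 × 3/16 = 129
  brown long-haired: 688 × 1/16 = 43

387, 129, 129, 43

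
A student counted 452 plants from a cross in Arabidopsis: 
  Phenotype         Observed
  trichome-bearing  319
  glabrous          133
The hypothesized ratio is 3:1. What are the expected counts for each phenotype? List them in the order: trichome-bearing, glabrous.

Under the 3:1 hypothesis (Σ ratio = 4, N = 452):
  trichome-bearing: 452 × 3/4 = 339
  glabrous: 452 × 1/4 = 113

339, 113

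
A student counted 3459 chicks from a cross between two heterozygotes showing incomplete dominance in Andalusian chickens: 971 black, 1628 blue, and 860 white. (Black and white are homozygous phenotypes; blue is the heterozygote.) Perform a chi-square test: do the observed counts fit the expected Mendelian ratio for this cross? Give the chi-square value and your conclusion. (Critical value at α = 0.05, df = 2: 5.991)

With incomplete dominance, a heterozygote × heterozygote cross gives a 1:2:1 phenotypic ratio.
Under the 1:2:1 hypothesis (Σ ratio = 4, N = 3459):
  black: 3459 × 1/4 = 864.75
  blue: 3459 × 2/4 = 1729.5
  white: 3459 × 1/4 = 864.75
χ² = Σ (O − E)² / E
  black: (971 − 864.75)² / 864.75 = 13.0547
  blue: (1628 − 1729.5)² / 1729.5 = 5.9568
  white: (860 − 864.75)² / 864.75 = 0.0261
χ² = 13.0547 + 5.9568 + 0.0261 = 19.0376 ≈ 19.038
Degrees of freedom = 3 − 1 = 2; critical value at α = 0.05 is 5.991.
Since 19.038 > 5.991, we reject the null hypothesis — the data do not fit the 1:2:1 ratio.

19.038; not consistent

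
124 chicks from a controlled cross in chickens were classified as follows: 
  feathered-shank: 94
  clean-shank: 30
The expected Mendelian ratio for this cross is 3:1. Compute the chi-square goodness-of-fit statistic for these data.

Total ratio parts = 4. Expected numbers out of 124:
  feathered-shank: 124 × 3/4 = 93
  clean-shank: 124 × 1/4 = 31
χ² = Σ (O − E)² / E
  feathered-shank: (94 − 93)² / 93 = 0.0108
  clean-shank: (30 − 31)² / 31 = 0.0323
χ² = 0.0108 + 0.0323 = 0.0431 ≈ 0.043

0.043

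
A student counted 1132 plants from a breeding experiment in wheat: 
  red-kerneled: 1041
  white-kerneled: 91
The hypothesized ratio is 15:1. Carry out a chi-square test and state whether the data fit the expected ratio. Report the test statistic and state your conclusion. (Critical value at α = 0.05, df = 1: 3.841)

6.182; not consistent

The 15:1 ratio has 16 parts, so with N = 1132 the expected counts are:
  red-kerneled: 1132 × 15/16 = 1061.25
  white-kerneled: 1132 × 1/16 = 70.75
χ² = Σ (O − E)² / E
  red-kerneled: (1041 − 1061.25)² / 1061.25 = 0.3864
  white-kerneled: (91 − 70.75)² / 70.75 = 5.7959
χ² = 0.3864 + 5.7959 = 6.1823 ≈ 6.182
Degrees of freedom = 2 − 1 = 1; critical value at α = 0.05 is 3.841.
Since 6.182 > 3.841, we reject the null hypothesis — the data do not fit the 15:1 ratio.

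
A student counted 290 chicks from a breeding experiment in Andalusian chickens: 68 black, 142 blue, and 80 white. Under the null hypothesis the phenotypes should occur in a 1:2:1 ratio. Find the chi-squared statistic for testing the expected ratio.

Expected counts for N = 290 under a 1:2:1 ratio (total parts = 4):
  black: 290 × 1/4 = 72.5
  blue: 290 × 2/4 = 145
  white: 290 × 1/4 = 72.5
χ² = Σ (O − E)² / E
  black: (68 − 72.5)² / 72.5 = 0.2793
  blue: (142 − 145)² / 145 = 0.0621
  white: (80 − 72.5)² / 72.5 = 0.7759
χ² = 0.2793 + 0.0621 + 0.7759 = 1.1173 ≈ 1.117

1.117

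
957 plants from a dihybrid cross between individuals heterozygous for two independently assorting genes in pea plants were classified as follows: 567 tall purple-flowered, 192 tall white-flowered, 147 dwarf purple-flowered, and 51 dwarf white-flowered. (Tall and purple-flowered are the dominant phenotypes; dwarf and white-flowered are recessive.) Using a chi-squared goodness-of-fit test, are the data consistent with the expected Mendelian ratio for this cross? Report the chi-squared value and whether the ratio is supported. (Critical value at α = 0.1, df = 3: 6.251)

9.571; not consistent

A dihybrid F₂ with independent assortment and complete dominance at both loci gives a 9:3:3:1 phenotypic ratio.
Under the 9:3:3:1 hypothesis (Σ ratio = 16, N = 957):
  tall purple-flowered: 957 × 9/16 = 538.3125
  tall white-flowered: 957 × 3/16 = 179.4375
  dwarf purple-flowered: 957 × 3/16 = 179.4375
  dwarf white-flowered: 957 × 1/16 = 59.8125
χ² = Σ (O − E)² / E
  tall purple-flowered: (567 − 538.3125)² / 538.3125 = 1.5288
  tall white-flowered: (192 − 179.4375)² / 179.4375 = 0.8795
  dwarf purple-flowered: (147 − 179.4375)² / 179.4375 = 5.8638
  dwarf white-flowered: (51 − 59.8125)² / 59.8125 = 1.2984
χ² = 1.5288 + 0.8795 + 5.8638 + 1.2984 = 9.5705 ≈ 9.571
Degrees of freedom = 4 − 1 = 3; critical value at α = 0.1 is 6.251.
Since 9.571 > 6.251, we reject the null hypothesis — the data do not fit the 9:3:3:1 ratio.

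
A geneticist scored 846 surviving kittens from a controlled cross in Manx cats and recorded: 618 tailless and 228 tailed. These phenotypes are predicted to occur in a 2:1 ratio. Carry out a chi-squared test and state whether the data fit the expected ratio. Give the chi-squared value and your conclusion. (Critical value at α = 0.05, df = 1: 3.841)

Expected counts for N = 846 under a 2:1 ratio (total parts = 3):
  tailless: 846 × 2/3 = 564
  tailed: 846 × 1/3 = 282
χ² = Σ (O − E)² / E
  tailless: (618 − 564)² / 564 = 5.1702
  tailed: (228 − 282)² / 282 = 10.3404
χ² = 5.1702 + 10.3404 = 15.5106 ≈ 15.511
Degrees of freedom = 2 − 1 = 1; critical value at α = 0.05 is 3.841.
Since 15.511 > 3.841, we reject the null hypothesis — the data do not fit the 2:1 ratio.

15.511; not consistent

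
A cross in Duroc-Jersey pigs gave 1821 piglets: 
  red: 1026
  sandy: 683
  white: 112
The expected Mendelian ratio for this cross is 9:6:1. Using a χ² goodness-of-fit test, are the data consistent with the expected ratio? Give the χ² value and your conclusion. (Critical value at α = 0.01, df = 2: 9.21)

0.032; consistent

Under the 9:6:1 hypothesis (Σ ratio = 16, N = 1821):
  red: 1821 × 9/16 = 1024.3125
  sandy: 1821 × 6/16 = 682.875
  white: 1821 × 1/16 = 113.8125
χ² = Σ (O − E)² / E
  red: (1026 − 1024.3125)² / 1024.3125 = 0.0028
  sandy: (683 − 682.875)² / 682.875 = 0.0000
  white: (112 − 113.8125)² / 113.8125 = 0.0289
χ² = 0.0028 + 0.0000 + 0.0289 = 0.0317 ≈ 0.032
Degrees of freedom = 3 − 1 = 2; critical value at α = 0.01 is 9.21.
Since 0.032 < 9.21, we fail to reject the null hypothesis — the data are consistent with the 9:6:1 ratio.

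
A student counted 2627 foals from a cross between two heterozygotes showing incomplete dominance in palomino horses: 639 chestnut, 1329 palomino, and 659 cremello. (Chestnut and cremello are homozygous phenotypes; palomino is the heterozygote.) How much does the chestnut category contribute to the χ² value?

With incomplete dominance, a heterozygote × heterozygote cross gives a 1:2:1 phenotypic ratio.
Total ratio parts = 4. Expected numbers out of 2627:
  chestnut: 2627 × 1/4 = 656.75
  palomino: 2627 × 2/4 = 1313.5
  cremello: 2627 × 1/4 = 656.75
Contribution of chestnut: (639 − 656.75)² / 656.75 = 0.4797

0.480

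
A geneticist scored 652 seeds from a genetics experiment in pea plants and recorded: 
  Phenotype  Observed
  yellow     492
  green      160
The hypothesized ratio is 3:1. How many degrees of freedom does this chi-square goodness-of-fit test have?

A goodness-of-fit test with 2 phenotype classes has df = 2 − 1 = 1.

1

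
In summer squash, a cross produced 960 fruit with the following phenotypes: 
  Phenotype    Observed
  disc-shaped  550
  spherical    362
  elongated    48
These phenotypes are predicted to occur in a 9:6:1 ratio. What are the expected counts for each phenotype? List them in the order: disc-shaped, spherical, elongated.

The 9:6:1 ratio has 16 parts, so with N = 960 the expected counts are:
  disc-shaped: 960 × 9/16 = 540
  spherical: 960 × 6/16 = 360
  elongated: 960 × 1/16 = 60

540, 360, 60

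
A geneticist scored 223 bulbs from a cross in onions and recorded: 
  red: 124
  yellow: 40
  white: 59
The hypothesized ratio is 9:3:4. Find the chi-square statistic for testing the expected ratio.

Total ratio parts = 16. Expected numbers out of 223:
  red: 223 × 9/16 = 125.4375
  yellow: 223 × 3/16 = 41.8125
  white: 223 × 4/16 = 55.75
χ² = Σ (O − E)² / E
  red: (124 − 125.4375)² / 125.4375 = 0.0165
  yellow: (40 − 41.8125)² / 41.8125 = 0.0786
  white: (59 − 55.75)² / 55.75 = 0.1895
χ² = 0.0165 + 0.0786 + 0.1895 = 0.2846 ≈ 0.285

0.285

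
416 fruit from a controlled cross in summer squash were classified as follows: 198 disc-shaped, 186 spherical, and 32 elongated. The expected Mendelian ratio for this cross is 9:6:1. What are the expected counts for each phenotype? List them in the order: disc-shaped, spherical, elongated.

234, 156, 26

Total ratio parts = 16. Expected numbers out of 416:
  disc-shaped: 416 × 9/16 = 234
  spherical: 416 × 6/16 = 156
  elongated: 416 × 1/16 = 26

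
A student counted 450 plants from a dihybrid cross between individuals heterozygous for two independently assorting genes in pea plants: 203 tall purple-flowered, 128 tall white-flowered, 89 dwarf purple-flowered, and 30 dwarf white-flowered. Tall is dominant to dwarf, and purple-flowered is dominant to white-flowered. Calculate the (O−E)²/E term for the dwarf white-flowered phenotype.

0.125

A dihybrid F₂ with independent assortment and complete dominance at both loci gives a 9:3:3:1 phenotypic ratio.
Total ratio parts = 16. Expected numbers out of 450:
  tall purple-flowered: 450 × 9/16 = 253.125
  tall white-flowered: 450 × 3/16 = 84.375
  dwarf purple-flowered: 450 × 3/16 = 84.375
  dwarf white-flowered: 450 × 1/16 = 28.125
Contribution of dwarf white-flowered: (30 − 28.125)² / 28.125 = 0.1250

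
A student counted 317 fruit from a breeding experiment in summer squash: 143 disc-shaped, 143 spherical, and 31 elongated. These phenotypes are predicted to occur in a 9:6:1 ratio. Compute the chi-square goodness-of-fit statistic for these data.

Expected counts for N = 317 under a 9:6:1 ratio (total parts = 16):
  disc-shaped: 317 × 9/16 = 178.3125
  spherical: 317 × 6/16 = 118.875
  elongated: 317 × 1/16 = 19.8125
χ² = Σ (O − E)² / E
  disc-shaped: (143 − 178.3125)² / 178.3125 = 6.9932
  spherical: (143 − 118.875)² / 118.875 = 4.8960
  elongated: (31 − 19.8125)² / 19.8125 = 6.3172
χ² = 6.9932 + 4.8960 + 6.3172 = 18.2064 ≈ 18.206

18.206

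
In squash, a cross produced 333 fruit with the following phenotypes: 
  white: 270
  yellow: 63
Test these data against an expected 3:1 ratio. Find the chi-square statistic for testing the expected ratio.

The 3:1 ratio has 4 parts, so with N = 333 the expected counts are:
  white: 333 × 3/4 = 249.75
  yellow: 333 × 1/4 = 83.25
χ² = Σ (O − E)² / E
  white: (270 − 249.75)² / 249.75 = 1.6419
  yellow: (63 − 83.25)² / 83.25 = 4.9257
χ² = 1.6419 + 4.9257 = 6.5676 ≈ 6.568

6.568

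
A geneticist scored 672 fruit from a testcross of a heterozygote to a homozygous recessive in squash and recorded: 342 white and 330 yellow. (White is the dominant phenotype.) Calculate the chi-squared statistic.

0.214

A testcross of a heterozygote (Aa × aa) gives a 1:1 phenotypic ratio.
Expected counts for N = 672 under a 1:1 ratio (total parts = 2):
  white: 672 × 1/2 = 336
  yellow: 672 × 1/2 = 336
χ² = Σ (O − E)² / E
  white: (342 − 336)² / 336 = 0.1071
  yellow: (330 − 336)² / 336 = 0.1071
χ² = 0.1071 + 0.1071 = 0.2142 ≈ 0.214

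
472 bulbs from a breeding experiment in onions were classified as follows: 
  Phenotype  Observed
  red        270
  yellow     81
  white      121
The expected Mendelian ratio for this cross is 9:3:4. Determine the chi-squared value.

Expected counts for N = 472 under a 9:3:4 ratio (total parts = 16):
  red: 472 × 9/16 = 265.5
  yellow: 472 × 3/16 = 88.5
  white: 472 × 4/16 = 118
χ² = Σ (O − E)² / E
  red: (270 − 265.5)² / 265.5 = 0.0763
  yellow: (81 − 88.5)² / 88.5 = 0.6356
  white: (121 − 118)² / 118 = 0.0763
χ² = 0.0763 + 0.6356 + 0.0763 = 0.7882 ≈ 0.788

0.788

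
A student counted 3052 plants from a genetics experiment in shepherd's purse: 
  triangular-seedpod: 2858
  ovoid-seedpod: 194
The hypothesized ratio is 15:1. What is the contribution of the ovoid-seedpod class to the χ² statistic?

0.055

Under the 15:1 hypothesis (Σ ratio = 16, N = 3052):
  triangular-seedpod: 3052 × 15/16 = 2861.25
  ovoid-seedpod: 3052 × 1/16 = 190.75
Contribution of ovoid-seedpod: (194 − 190.75)² / 190.75 = 0.0554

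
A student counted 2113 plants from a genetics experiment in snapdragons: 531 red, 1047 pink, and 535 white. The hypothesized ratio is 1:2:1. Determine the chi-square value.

Total ratio parts = 4. Expected numbers out of 2113:
  red: 2113 × 1/4 = 528.25
  pink: 2113 × 2/4 = 1056.5
  white: 2113 × 1/4 = 528.25
χ² = Σ (O − E)² / E
  red: (531 − 528.25)² / 528.25 = 0.0143
  pink: (1047 − 1056.5)² / 1056.5 = 0.0854
  white: (535 − 528.25)² / 528.25 = 0.0863
χ² = 0.0143 + 0.0854 + 0.0863 = 0.186

0.186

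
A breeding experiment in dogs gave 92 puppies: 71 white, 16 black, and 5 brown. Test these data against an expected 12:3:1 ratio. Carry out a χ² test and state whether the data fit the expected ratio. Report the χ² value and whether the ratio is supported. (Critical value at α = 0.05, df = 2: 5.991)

0.246; consistent

Under the 12:3:1 hypothesis (Σ ratio = 16, N = 92):
  white: 92 × 12/16 = 69
  black: 92 × 3/16 = 17.25
  brown: 92 × 1/16 = 5.75
χ² = Σ (O − E)² / E
  white: (71 − 69)² / 69 = 0.0580
  black: (16 − 17.25)² / 17.25 = 0.0906
  brown: (5 − 5.75)² / 5.75 = 0.0978
χ² = 0.0580 + 0.0906 + 0.0978 = 0.2464 ≈ 0.246
Degrees of freedom = 3 − 1 = 2; critical value at α = 0.05 is 5.991.
Since 0.246 < 5.991, we fail to reject the null hypothesis — the data are consistent with the 12:3:1 ratio.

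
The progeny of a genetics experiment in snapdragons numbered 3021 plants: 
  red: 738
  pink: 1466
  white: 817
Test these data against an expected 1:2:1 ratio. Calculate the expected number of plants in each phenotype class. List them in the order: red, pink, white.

755.25, 1510.5, 755.25

Under the 1:2:1 hypothesis (Σ ratio = 4, N = 3021):
  red: 3021 × 1/4 = 755.25
  pink: 3021 × 2/4 = 1510.5
  white: 3021 × 1/4 = 755.25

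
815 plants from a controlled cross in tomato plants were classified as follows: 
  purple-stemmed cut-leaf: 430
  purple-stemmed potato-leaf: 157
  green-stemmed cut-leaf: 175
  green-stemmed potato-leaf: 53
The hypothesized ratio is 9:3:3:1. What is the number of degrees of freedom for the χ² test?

3

A goodness-of-fit test with 4 phenotype classes has df = 4 − 1 = 3.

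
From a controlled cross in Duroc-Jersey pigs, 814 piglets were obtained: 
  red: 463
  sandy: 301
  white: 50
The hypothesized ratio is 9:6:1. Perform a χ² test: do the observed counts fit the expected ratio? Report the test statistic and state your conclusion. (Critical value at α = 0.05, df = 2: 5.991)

Expected counts for N = 814 under a 9:6:1 ratio (total parts = 16):
  red: 814 × 9/16 = 457.875
  sandy: 814 × 6/16 = 305.25
  white: 814 × 1/16 = 50.875
χ² = Σ (O − E)² / E
  red: (463 − 457.875)² / 457.875 = 0.0574
  sandy: (301 − 305.25)² / 305.25 = 0.0592
  white: (50 − 50.875)² / 50.875 = 0.0150
χ² = 0.0574 + 0.0592 + 0.0150 = 0.1316 ≈ 0.132
Degrees of freedom = 3 − 1 = 2; critical value at α = 0.05 is 5.991.
Since 0.132 < 5.991, we fail to reject the null hypothesis — the data are consistent with the 9:6:1 ratio.

0.132; consistent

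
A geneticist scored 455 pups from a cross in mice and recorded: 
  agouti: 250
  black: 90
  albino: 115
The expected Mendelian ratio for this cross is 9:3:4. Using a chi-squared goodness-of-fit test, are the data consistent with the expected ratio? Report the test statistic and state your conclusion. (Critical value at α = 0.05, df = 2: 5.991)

0.409; consistent

Under the 9:3:4 hypothesis (Σ ratio = 16, N = 455):
  agouti: 455 × 9/16 = 255.9375
  black: 455 × 3/16 = 85.3125
  albino: 455 × 4/16 = 113.75
χ² = Σ (O − E)² / E
  agouti: (250 − 255.9375)² / 255.9375 = 0.1377
  black: (90 − 85.3125)² / 85.3125 = 0.2576
  albino: (115 − 113.75)² / 113.75 = 0.0137
χ² = 0.1377 + 0.2576 + 0.0137 = 0.409
Degrees of freedom = 3 − 1 = 2; critical value at α = 0.05 is 5.991.
Since 0.409 < 5.991, we fail to reject the null hypothesis — the data are consistent with the 9:3:4 ratio.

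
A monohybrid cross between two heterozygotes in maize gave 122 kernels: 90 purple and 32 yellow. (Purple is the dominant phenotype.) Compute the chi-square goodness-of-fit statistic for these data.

0.098

For a monohybrid cross between heterozygotes with complete dominance, the expected phenotypic ratio is 3:1.
The 3:1 ratio has 4 parts, so with N = 122 the expected counts are:
  purple: 122 × 3/4 = 91.5
  yellow: 122 × 1/4 = 30.5
χ² = Σ (O − E)² / E
  purple: (90 − 91.5)² / 91.5 = 0.0246
  yellow: (32 − 30.5)² / 30.5 = 0.0738
χ² = 0.0246 + 0.0738 = 0.0984 ≈ 0.098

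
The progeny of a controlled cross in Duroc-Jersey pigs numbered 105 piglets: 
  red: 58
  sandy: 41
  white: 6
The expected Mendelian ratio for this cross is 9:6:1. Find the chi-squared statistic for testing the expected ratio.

0.134

The 9:6:1 ratio has 16 parts, so with N = 105 the expected counts are:
  red: 105 × 9/16 = 59.0625
  sandy: 105 × 6/16 = 39.375
  white: 105 × 1/16 = 6.5625
χ² = Σ (O − E)² / E
  red: (58 − 59.0625)² / 59.0625 = 0.0191
  sandy: (41 − 39.375)² / 39.375 = 0.0671
  white: (6 − 6.5625)² / 6.5625 = 0.0482
χ² = 0.0191 + 0.0671 + 0.0482 = 0.1344 ≈ 0.134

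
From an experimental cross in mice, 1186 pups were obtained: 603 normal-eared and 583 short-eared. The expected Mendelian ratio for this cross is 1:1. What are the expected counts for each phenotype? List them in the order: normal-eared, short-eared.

Under the 1:1 hypothesis (Σ ratio = 2, N = 1186):
  normal-eared: 1186 × 1/2 = 593
  short-eared: 1186 × 1/2 = 593

593, 593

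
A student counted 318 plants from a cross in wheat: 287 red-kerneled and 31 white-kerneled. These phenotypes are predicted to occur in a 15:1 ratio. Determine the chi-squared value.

Expected counts for N = 318 under a 15:1 ratio (total parts = 16):
  red-kerneled: 318 × 15/16 = 298.125
  white-kerneled: 318 × 1/16 = 19.875
χ² = Σ (O − E)² / E
  red-kerneled: (287 − 298.125)² / 298.125 = 0.4151
  white-kerneled: (31 − 19.875)² / 19.875 = 6.2272
χ² = 0.4151 + 6.2272 = 6.6423 ≈ 6.642

6.642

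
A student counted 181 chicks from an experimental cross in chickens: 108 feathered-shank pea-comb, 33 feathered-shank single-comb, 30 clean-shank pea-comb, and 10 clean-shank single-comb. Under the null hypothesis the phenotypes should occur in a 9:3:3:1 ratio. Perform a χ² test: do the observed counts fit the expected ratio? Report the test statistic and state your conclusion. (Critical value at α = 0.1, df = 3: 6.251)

The 9:3:3:1 ratio has 16 parts, so with N = 181 the expected counts are:
  feathered-shank pea-comb: 181 × 9/16 = 101.8125
  feathered-shank single-comb: 181 × 3/16 = 33.9375
  clean-shank pea-comb: 181 × 3/16 = 33.9375
  clean-shank single-comb: 181 × 1/16 = 11.3125
χ² = Σ (O − E)² / E
  feathered-shank pea-comb: (108 − 101.8125)² / 101.8125 = 0.3760
  feathered-shank single-comb: (33 − 33.9375)² / 33.9375 = 0.0259
  clean-shank pea-comb: (30 − 33.9375)² / 33.9375 = 0.4568
  clean-shank single-comb: (10 − 11.3125)² / 11.3125 = 0.1523
χ² = 0.3760 + 0.0259 + 0.4568 + 0.1523 = 1.011
Degrees of freedom = 4 − 1 = 3; critical value at α = 0.1 is 6.251.
Since 1.011 < 6.251, we fail to reject the null hypothesis — the data are consistent with the 9:3:3:1 ratio.

1.011; consistent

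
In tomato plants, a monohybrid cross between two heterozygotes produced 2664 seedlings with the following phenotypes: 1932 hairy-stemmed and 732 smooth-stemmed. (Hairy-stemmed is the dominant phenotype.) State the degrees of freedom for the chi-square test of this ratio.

For a monohybrid cross between heterozygotes with complete dominance, the expected phenotypic ratio is 3:1.
A goodness-of-fit test with 2 phenotype classes has df = 2 − 1 = 1.

1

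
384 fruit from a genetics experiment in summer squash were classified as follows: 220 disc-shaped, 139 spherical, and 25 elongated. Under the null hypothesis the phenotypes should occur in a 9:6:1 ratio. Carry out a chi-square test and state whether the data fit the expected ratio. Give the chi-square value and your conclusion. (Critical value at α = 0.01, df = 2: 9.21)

Under the 9:6:1 hypothesis (Σ ratio = 16, N = 384):
  disc-shaped: 384 × 9/16 = 216
  spherical: 384 × 6/16 = 144
  elongated: 384 × 1/16 = 24
χ² = Σ (O − E)² / E
  disc-shaped: (220 − 216)² / 216 = 0.0741
  spherical: (139 − 144)² / 144 = 0.1736
  elongated: (25 − 24)² / 24 = 0.0417
χ² = 0.0741 + 0.1736 + 0.0417 = 0.2894 ≈ 0.289
Degrees of freedom = 3 − 1 = 2; critical value at α = 0.01 is 9.21.
Since 0.289 < 9.21, we fail to reject the null hypothesis — the data are consistent with the 9:6:1 ratio.

0.289; consistent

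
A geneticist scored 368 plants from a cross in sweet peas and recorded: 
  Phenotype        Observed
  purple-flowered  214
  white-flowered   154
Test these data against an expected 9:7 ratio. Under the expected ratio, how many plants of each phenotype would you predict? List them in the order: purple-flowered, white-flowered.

207, 161

The 9:7 ratio has 16 parts, so with N = 368 the expected counts are:
  purple-flowered: 368 × 9/16 = 207
  white-flowered: 368 × 7/16 = 161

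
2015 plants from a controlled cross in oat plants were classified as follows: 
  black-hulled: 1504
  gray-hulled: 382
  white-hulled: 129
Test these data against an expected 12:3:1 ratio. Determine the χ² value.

Under the 12:3:1 hypothesis (Σ ratio = 16, N = 2015):
  black-hulled: 2015 × 12/16 = 1511.25
  gray-hulled: 2015 × 3/16 = 377.8125
  white-hulled: 2015 × 1/16 = 125.9375
χ² = Σ (O − E)² / E
  black-hulled: (1504 − 1511.25)² / 1511.25 = 0.0348
  gray-hulled: (382 − 377.8125)² / 377.8125 = 0.0464
  white-hulled: (129 − 125.9375)² / 125.9375 = 0.0745
χ² = 0.0348 + 0.0464 + 0.0745 = 0.1557 ≈ 0.156

0.156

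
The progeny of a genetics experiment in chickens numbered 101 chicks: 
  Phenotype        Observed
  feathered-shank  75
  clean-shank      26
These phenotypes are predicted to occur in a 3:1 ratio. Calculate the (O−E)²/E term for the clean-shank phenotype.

0.022

Expected counts for N = 101 under a 3:1 ratio (total parts = 4):
  feathered-shank: 101 × 3/4 = 75.75
  clean-shank: 101 × 1/4 = 25.25
Contribution of clean-shank: (26 − 25.25)² / 25.25 = 0.0223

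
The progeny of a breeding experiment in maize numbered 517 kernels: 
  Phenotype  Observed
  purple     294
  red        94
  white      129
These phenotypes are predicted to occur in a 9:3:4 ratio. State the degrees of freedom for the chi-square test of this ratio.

A goodness-of-fit test with 3 phenotype classes has df = 3 − 1 = 2.

2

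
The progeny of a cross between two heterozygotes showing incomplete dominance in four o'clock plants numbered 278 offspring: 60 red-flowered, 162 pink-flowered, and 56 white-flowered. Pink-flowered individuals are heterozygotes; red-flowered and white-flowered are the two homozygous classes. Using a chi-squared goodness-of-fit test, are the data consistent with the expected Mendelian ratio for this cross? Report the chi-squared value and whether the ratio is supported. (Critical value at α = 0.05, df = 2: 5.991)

With incomplete dominance, a heterozygote × heterozygote cross gives a 1:2:1 phenotypic ratio.
Total ratio parts = 4. Expected numbers out of 278:
  red-flowered: 278 × 1/4 = 69.5
  pink-flowered: 278 × 2/4 = 139
  white-flowered: 278 × 1/4 = 69.5
χ² = Σ (O − E)² / E
  red-flowered: (60 − 69.5)² / 69.5 = 1.2986
  pink-flowered: (162 − 139)² / 139 = 3.8058
  white-flowered: (56 − 69.5)² / 69.5 = 2.6223
χ² = 1.2986 + 3.8058 + 2.6223 = 7.7267 ≈ 7.727
Degrees of freedom = 3 − 1 = 2; critical value at α = 0.05 is 5.991.
Since 7.727 > 5.991, we reject the null hypothesis — the data do not fit the 1:2:1 ratio.

7.727; not consistent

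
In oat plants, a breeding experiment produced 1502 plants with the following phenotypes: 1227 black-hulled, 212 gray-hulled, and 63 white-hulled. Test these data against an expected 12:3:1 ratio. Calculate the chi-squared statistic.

36.334

Under the 12:3:1 hypothesis (Σ ratio = 16, N = 1502):
  black-hulled: 1502 × 12/16 = 1126.5
  gray-hulled: 1502 × 3/16 = 281.625
  white-hulled: 1502 × 1/16 = 93.875
χ² = Σ (O − E)² / E
  black-hulled: (1227 − 1126.5)² / 1126.5 = 8.9660
  gray-hulled: (212 − 281.625)² / 281.625 = 17.2131
  white-hulled: (63 − 93.875)² / 93.875 = 10.1546
χ² = 8.9660 + 17.2131 + 10.1546 = 36.3337 ≈ 36.334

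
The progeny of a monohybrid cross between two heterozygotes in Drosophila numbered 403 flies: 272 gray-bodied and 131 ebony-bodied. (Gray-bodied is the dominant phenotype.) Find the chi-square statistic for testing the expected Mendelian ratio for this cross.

For a monohybrid cross between heterozygotes with complete dominance, the expected phenotypic ratio is 3:1.
Total ratio parts = 4. Expected numbers out of 403:
  gray-bodied: 403 × 3/4 = 302.25
  ebony-bodied: 403 × 1/4 = 100.75
χ² = Σ (O − E)² / E
  gray-bodied: (272 − 302.25)² / 302.25 = 3.0275
  ebony-bodied: (131 − 100.75)² / 100.75 = 9.0825
χ² = 3.0275 + 9.0825 = 12.110

12.110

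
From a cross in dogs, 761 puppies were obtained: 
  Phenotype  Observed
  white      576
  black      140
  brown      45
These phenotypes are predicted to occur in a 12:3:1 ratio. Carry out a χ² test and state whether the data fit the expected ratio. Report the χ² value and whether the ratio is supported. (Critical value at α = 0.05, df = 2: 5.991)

The 12:3:1 ratio has 16 parts, so with N = 761 the expected counts are:
  white: 761 × 12/16 = 570.75
  black: 761 × 3/16 = 142.6875
  brown: 761 × 1/16 = 47.5625
χ² = Σ (O − E)² / E
  white: (576 − 570.75)² / 570.75 = 0.0483
  black: (140 − 142.6875)² / 142.6875 = 0.0506
  brown: (45 − 47.5625)² / 47.5625 = 0.1381
χ² = 0.0483 + 0.0506 + 0.1381 = 0.237
Degrees of freedom = 3 − 1 = 2; critical value at α = 0.05 is 5.991.
Since 0.237 < 5.991, we fail to reject the null hypothesis — the data are consistent with the 12:3:1 ratio.

0.237; consistent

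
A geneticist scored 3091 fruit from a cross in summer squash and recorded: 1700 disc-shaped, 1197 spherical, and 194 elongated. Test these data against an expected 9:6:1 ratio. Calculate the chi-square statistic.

The 9:6:1 ratio has 16 parts, so with N = 3091 the expected counts are:
  disc-shaped: 3091 × 9/16 = 1738.6875
  spherical: 3091 × 6/16 = 1159.125
  elongated: 3091 × 1/16 = 193.1875
χ² = Σ (O − E)² / E
  disc-shaped: (1700 − 1738.6875)² / 1738.6875 = 0.8608
  spherical: (1197 − 1159.125)² / 1159.125 = 1.2376
  elongated: (194 − 193.1875)² / 193.1875 = 0.0034
χ² = 0.8608 + 1.2376 + 0.0034 = 2.1018 ≈ 2.102

2.102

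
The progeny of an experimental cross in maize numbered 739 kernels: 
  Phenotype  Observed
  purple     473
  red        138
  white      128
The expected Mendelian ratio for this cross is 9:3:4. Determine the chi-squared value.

Expected counts for N = 739 under a 9:3:4 ratio (total parts = 16):
  purple: 739 × 9/16 = 415.6875
  red: 739 × 3/16 = 138.5625
  white: 739 × 4/16 = 184.75
χ² = Σ (O − E)² / E
  purple: (473 − 415.6875)² / 415.6875 = 7.9019
  red: (138 − 138.5625)² / 138.5625 = 0.0023
  white: (128 − 184.75)² / 184.75 = 17.4320
χ² = 7.9019 + 0.0023 + 17.4320 = 25.3362 ≈ 25.336

25.336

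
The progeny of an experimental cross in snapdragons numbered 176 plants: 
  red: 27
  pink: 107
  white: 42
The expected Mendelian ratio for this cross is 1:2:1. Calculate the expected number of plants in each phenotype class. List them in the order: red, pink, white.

Total ratio parts = 4. Expected numbers out of 176:
  red: 176 × 1/4 = 44
  pink: 176 × 2/4 = 88
  white: 176 × 1/4 = 44

44, 88, 44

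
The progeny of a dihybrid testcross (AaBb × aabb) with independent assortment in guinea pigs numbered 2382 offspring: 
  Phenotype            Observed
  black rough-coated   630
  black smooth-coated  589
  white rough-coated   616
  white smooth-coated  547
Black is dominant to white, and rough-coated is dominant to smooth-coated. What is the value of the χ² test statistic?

6.725

A dihybrid testcross with independent assortment gives a 1:1:1:1 ratio.
Total ratio parts = 4. Expected numbers out of 2382:
  black rough-coated: 2382 × 1/4 = 595.5
  black smooth-coated: 2382 × 1/4 = 595.5
  white rough-coated: 2382 × 1/4 = 595.5
  white smooth-coated: 2382 × 1/4 = 595.5
χ² = Σ (O − E)² / E
  black rough-coated: (630 − 595.5)² / 595.5 = 1.9987
  black smooth-coated: (589 − 595.5)² / 595.5 = 0.0709
  white rough-coated: (616 − 595.5)² / 595.5 = 0.7057
  white smooth-coated: (547 − 595.5)² / 595.5 = 3.9500
χ² = 1.9987 + 0.0709 + 0.7057 + 3.9500 = 6.7253 ≈ 6.725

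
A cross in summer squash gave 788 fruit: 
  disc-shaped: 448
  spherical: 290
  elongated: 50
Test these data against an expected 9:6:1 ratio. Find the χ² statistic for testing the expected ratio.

Total ratio parts = 16. Expected numbers out of 788:
  disc-shaped: 788 × 9/16 = 443.25
  spherical: 788 × 6/16 = 295.5
  elongated: 788 × 1/16 = 49.25
χ² = Σ (O − E)² / E
  disc-shaped: (448 − 443.25)² / 443.25 = 0.0509
  spherical: (290 − 295.5)² / 295.5 = 0.1024
  elongated: (50 − 49.25)² / 49.25 = 0.0114
χ² = 0.0509 + 0.1024 + 0.0114 = 0.1647 ≈ 0.165

0.165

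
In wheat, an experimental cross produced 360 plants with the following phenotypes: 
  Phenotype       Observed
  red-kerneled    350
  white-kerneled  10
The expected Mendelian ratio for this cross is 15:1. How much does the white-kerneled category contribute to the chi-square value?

6.944

Under the 15:1 hypothesis (Σ ratio = 16, N = 360):
  red-kerneled: 360 × 15/16 = 337.5
  white-kerneled: 360 × 1/16 = 22.5
Contribution of white-kerneled: (10 − 22.5)² / 22.5 = 6.9444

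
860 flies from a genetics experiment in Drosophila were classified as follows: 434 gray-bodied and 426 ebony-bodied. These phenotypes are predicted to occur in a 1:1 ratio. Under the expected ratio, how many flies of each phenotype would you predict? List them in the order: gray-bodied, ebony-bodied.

Under the 1:1 hypothesis (Σ ratio = 2, N = 860):
  gray-bodied: 860 × 1/2 = 430
  ebony-bodied: 860 × 1/2 = 430

430, 430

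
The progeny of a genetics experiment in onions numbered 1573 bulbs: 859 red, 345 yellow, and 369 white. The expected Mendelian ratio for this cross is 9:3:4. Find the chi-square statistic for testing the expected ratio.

10.746

The 9:3:4 ratio has 16 parts, so with N = 1573 the expected counts are:
  red: 1573 × 9/16 = 884.8125
  yellow: 1573 × 3/16 = 294.9375
  white: 1573 × 4/16 = 393.25
χ² = Σ (O − E)² / E
  red: (859 − 884.8125)² / 884.8125 = 0.7530
  yellow: (345 − 294.9375)² / 294.9375 = 8.4976
  white: (369 − 393.25)² / 393.25 = 1.4954
χ² = 0.7530 + 8.4976 + 1.4954 = 10.746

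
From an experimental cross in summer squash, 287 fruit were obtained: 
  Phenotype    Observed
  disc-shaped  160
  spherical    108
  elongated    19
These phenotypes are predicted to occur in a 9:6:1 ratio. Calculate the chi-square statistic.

The 9:6:1 ratio has 16 parts, so with N = 287 the expected counts are:
  disc-shaped: 287 × 9/16 = 161.4375
  spherical: 287 × 6/16 = 107.625
  elongated: 287 × 1/16 = 17.9375
χ² = Σ (O − E)² / E
  disc-shaped: (160 − 161.4375)² / 161.4375 = 0.0128
  spherical: (108 − 107.625)² / 107.625 = 0.0013
  elongated: (19 − 17.9375)² / 17.9375 = 0.0629
χ² = 0.0128 + 0.0013 + 0.0629 = 0.077

0.077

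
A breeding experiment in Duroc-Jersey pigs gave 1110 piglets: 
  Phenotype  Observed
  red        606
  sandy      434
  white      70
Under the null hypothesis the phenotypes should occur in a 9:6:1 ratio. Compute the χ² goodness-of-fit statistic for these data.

The 9:6:1 ratio has 16 parts, so with N = 1110 the expected counts are:
  red: 1110 × 9/16 = 624.375
  sandy: 1110 × 6/16 = 416.25
  white: 1110 × 1/16 = 69.375
χ² = Σ (O − E)² / E
  red: (606 − 624.375)² / 624.375 = 0.5408
  sandy: (434 − 416.25)² / 416.25 = 0.7569
  white: (70 − 69.375)² / 69.375 = 0.0056
χ² = 0.5408 + 0.7569 + 0.0056 = 1.3033 ≈ 1.303

1.303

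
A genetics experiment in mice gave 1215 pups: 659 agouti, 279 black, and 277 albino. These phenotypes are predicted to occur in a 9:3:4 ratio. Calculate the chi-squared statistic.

14.731

Under the 9:3:4 hypothesis (Σ ratio = 16, N = 1215):
  agouti: 1215 × 9/16 = 683.4375
  black: 1215 × 3/16 = 227.8125
  albino: 1215 × 4/16 = 303.75
χ² = Σ (O − E)² / E
  agouti: (659 − 683.4375)² / 683.4375 = 0.8738
  black: (279 − 227.8125)² / 227.8125 = 11.5014
  albino: (277 − 303.75)² / 303.75 = 2.3558
χ² = 0.8738 + 11.5014 + 2.3558 = 14.731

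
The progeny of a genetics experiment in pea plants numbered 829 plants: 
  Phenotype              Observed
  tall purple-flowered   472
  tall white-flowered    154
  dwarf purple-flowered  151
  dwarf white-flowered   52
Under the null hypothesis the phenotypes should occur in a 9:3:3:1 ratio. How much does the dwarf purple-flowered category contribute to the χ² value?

0.127

Total ratio parts = 16. Expected numbers out of 829:
  tall purple-flowered: 829 × 9/16 = 466.3125
  tall white-flowered: 829 × 3/16 = 155.4375
  dwarf purple-flowered: 829 × 3/16 = 155.4375
  dwarf white-flowered: 829 × 1/16 = 51.8125
Contribution of dwarf purple-flowered: (151 − 155.4375)² / 155.4375 = 0.1267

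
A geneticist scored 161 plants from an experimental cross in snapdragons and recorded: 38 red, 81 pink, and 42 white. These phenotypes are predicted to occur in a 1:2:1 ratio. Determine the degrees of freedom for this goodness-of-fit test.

A goodness-of-fit test with 3 phenotype classes has df = 3 − 1 = 2.

2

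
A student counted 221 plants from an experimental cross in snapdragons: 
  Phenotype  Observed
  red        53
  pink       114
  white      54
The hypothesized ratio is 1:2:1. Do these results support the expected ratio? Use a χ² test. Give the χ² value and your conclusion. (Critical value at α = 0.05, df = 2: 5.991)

0.231; consistent

The 1:2:1 ratio has 4 parts, so with N = 221 the expected counts are:
  red: 221 × 1/4 = 55.25
  pink: 221 × 2/4 = 110.5
  white: 221 × 1/4 = 55.25
χ² = Σ (O − E)² / E
  red: (53 − 55.25)² / 55.25 = 0.0916
  pink: (114 − 110.5)² / 110.5 = 0.1109
  white: (54 − 55.25)² / 55.25 = 0.0283
χ² = 0.0916 + 0.1109 + 0.0283 = 0.2308 ≈ 0.231
Degrees of freedom = 3 − 1 = 2; critical value at α = 0.05 is 5.991.
Since 0.231 < 5.991, we fail to reject the null hypothesis — the data are consistent with the 1:2:1 ratio.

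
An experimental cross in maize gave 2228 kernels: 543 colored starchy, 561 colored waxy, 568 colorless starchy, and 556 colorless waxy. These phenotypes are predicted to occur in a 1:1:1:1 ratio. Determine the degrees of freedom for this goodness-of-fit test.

A goodness-of-fit test with 4 phenotype classes has df = 4 − 1 = 3.

3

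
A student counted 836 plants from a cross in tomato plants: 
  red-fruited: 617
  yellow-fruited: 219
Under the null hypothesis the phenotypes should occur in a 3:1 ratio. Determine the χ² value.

0.638

The 3:1 ratio has 4 parts, so with N = 836 the expected counts are:
  red-fruited: 836 × 3/4 = 627
  yellow-fruited: 836 × 1/4 = 209
χ² = Σ (O − E)² / E
  red-fruited: (617 − 627)² / 627 = 0.1595
  yellow-fruited: (219 − 209)² / 209 = 0.4785
χ² = 0.1595 + 0.4785 = 0.638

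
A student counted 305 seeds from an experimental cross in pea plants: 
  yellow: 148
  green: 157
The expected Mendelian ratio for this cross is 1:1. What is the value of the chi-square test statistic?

0.266

The 1:1 ratio has 2 parts, so with N = 305 the expected counts are:
  yellow: 305 × 1/2 = 152.5
  green: 305 × 1/2 = 152.5
χ² = Σ (O − E)² / E
  yellow: (148 − 152.5)² / 152.5 = 0.1328
  green: (157 − 152.5)² / 152.5 = 0.1328
χ² = 0.1328 + 0.1328 = 0.2656 ≈ 0.266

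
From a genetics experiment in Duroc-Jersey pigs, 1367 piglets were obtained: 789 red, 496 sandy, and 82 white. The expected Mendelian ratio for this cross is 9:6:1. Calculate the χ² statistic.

The 9:6:1 ratio has 16 parts, so with N = 1367 the expected counts are:
  red: 1367 × 9/16 = 768.9375
  sandy: 1367 × 6/16 = 512.625
  white: 1367 × 1/16 = 85.4375
χ² = Σ (O − E)² / E
  red: (789 − 768.9375)² / 768.9375 = 0.5235
  sandy: (496 − 512.625)² / 512.625 = 0.5392
  white: (82 − 85.4375)² / 85.4375 = 0.1383
χ² = 0.5235 + 0.5392 + 0.1383 = 1.201

1.201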